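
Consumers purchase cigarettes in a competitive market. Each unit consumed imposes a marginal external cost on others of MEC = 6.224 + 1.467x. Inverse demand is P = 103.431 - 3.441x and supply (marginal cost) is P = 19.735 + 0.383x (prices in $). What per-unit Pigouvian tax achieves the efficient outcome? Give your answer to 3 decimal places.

tax = $27.704 per unit

Social marginal benefit = demand − MEC = 97.207 - 4.908x.
Set SMB = MC: 97.207 - 4.908x = 19.735 + 0.383x → x* = 14.6422.
The Pigouvian tax equals MEC at x*: 6.224 + 1.467×14.6422 = 27.7041.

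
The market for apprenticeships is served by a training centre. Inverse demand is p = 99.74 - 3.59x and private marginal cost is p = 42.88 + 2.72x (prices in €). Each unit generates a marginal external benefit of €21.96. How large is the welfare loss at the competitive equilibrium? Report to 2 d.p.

DWL = €38.21

Market equilibrium (private): 42.88 + 2.72x = 99.74 - 3.59x → x_m = 9.0111.
Social marginal cost = private MC − MEB = 20.92 + 2.72x.
Set SMC = demand: 20.92 + 2.72x = 99.74 - 3.59x → x* = 12.4913.
Height of the DWL triangle at x_m is demand(x_m) − SMC(x_m) = MEB(x_m) = 21.9600.
DWL = ½ × 3.4802 × 21.9600 = 38.2126.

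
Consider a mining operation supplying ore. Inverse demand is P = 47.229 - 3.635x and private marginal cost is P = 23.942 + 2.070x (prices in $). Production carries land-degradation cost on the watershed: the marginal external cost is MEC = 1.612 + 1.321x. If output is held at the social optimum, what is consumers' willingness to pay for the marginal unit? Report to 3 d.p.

Social marginal cost = private MC + MEC = 25.554 + 3.391x.
Set SMC = demand: 25.554 + 3.391x = 47.229 - 3.635x → x* = 3.0850.
Consumer price on the demand curve at x*: 47.229 − 3.635×3.0850 = 36.0150.

P = $36.015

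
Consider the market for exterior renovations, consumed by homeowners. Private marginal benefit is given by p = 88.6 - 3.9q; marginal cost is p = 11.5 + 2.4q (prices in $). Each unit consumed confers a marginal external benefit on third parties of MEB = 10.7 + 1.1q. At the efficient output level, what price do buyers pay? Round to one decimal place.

P = $22.8

Social marginal benefit = demand + MEB = 99.3 - 2.8q.
Set SMB = MC: 99.3 - 2.8q = 11.5 + 2.4q → q* = 16.8846.
Consumer price on the demand curve at q*: 88.6 − 3.9×16.8846 = 22.7501.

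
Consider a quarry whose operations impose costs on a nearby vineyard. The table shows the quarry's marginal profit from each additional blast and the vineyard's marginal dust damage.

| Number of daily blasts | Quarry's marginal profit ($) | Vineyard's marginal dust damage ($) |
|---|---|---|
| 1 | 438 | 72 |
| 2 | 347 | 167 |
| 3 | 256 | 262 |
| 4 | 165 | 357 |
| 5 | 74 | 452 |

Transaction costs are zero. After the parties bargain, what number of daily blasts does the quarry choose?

2

Bargaining reaches the level where marginal profit last exceeds marginal dust damage.
That holds through level 2 (347 ≥ 167) but not at 3 (256 < 262).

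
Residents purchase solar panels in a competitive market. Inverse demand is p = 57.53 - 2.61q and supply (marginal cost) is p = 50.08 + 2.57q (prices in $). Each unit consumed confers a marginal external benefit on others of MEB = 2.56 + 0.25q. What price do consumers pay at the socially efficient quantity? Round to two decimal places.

Social marginal benefit = demand + MEB = 60.09 - 2.36q.
Set SMB = MC: 60.09 - 2.36q = 50.08 + 2.57q → q* = 2.0304.
Consumer price on the demand curve at q*: 57.53 − 2.61×2.0304 = 52.2307.

P = $52.23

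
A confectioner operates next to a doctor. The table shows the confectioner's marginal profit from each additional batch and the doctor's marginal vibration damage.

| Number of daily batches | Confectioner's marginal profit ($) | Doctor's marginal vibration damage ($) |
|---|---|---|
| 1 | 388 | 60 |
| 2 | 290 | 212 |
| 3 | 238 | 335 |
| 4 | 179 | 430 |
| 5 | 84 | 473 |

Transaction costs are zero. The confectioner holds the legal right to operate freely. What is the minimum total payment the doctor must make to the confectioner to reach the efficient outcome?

Left alone the confectioner would choose level 5 (marginal profit stays positive).
Efficient level: k* = 2 (marginal profit ≥ marginal vibration damage through 2).
The doctor must at least cover the confectioner's forgone profit from cutting 5→2: 238 + 179 + 84 = 501.

$501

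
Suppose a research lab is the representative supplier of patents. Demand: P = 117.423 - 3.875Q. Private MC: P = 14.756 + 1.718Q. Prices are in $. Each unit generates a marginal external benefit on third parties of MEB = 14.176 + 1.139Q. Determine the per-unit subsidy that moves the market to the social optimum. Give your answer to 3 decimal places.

Social marginal cost = private MC − MEB = 0.580 + 0.579Q.
Set SMC = demand: 0.580 + 0.579Q = 117.423 - 3.875Q → Q* = 26.2333.
The Pigouvian subsidy equals MEB at Q*: 14.176 + 1.139×26.2333 = 44.0557.

subsidy = $44.056 per unit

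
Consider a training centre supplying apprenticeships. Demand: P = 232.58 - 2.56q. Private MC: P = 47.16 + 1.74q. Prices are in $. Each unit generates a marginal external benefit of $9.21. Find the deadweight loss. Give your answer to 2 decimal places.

DWL = $9.86

Market equilibrium (private): 47.16 + 1.74q = 232.58 - 2.56q → q_m = 43.1209.
Social marginal cost = private MC − MEB = 37.95 + 1.74q.
Set SMC = demand: 37.95 + 1.74q = 232.58 - 2.56q → q* = 45.2628.
Height of the DWL triangle at q_m is demand(q_m) − SMC(q_m) = MEB(q_m) = 9.2100.
DWL = ½ × 2.1419 × 9.2100 = 9.8634.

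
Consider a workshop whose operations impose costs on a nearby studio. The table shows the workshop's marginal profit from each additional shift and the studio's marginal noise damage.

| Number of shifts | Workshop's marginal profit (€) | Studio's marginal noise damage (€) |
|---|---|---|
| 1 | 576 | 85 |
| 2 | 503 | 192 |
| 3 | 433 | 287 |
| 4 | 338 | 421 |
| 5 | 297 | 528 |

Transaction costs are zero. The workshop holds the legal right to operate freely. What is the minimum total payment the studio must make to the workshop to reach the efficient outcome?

Left alone the workshop would choose level 5 (marginal profit stays positive).
Efficient level: k* = 3 (marginal profit ≥ marginal noise damage through 3).
The studio must at least cover the workshop's forgone profit from cutting 5→3: 338 + 297 = 635.

€635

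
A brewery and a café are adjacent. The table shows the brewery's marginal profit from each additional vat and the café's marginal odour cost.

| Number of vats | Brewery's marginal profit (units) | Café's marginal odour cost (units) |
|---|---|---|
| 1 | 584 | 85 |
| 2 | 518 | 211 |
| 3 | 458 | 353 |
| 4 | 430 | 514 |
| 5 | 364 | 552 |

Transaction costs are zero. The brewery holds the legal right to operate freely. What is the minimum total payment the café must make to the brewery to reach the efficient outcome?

Left alone the brewery would choose level 5 (marginal profit stays positive).
Efficient level: k* = 3 (marginal profit ≥ marginal odour cost through 3).
The café must at least cover the brewery's forgone profit from cutting 5→3: 430 + 364 = 794.

794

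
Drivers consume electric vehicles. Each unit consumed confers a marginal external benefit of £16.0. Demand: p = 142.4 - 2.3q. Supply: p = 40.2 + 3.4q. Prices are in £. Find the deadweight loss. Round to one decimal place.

DWL = £22.5

Market equilibrium (private): 40.2 + 3.4q = 142.4 - 2.3q → q_m = 17.9298.
Social marginal benefit = demand + MEB = 158.4 - 2.3q.
Set SMB = MC: 158.4 - 2.3q = 40.2 + 3.4q → q* = 20.7368.
The welfare-loss triangle has base |q_m − q*| and height MEB(q_m) (the vertical gap between SMB and MC is zero at q* and MEB at q_m).
DWL = ½ × 2.8070 × 16.0000 = 22.4560.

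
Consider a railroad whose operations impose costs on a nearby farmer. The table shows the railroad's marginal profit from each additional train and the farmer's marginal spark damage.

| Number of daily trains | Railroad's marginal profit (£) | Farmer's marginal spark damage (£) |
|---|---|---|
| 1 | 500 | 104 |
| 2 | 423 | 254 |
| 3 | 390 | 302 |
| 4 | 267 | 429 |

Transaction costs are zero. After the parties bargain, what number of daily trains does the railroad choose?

Bargaining reaches the level where marginal profit last exceeds marginal spark damage.
That holds through level 3 (390 ≥ 302) but not at 4 (267 < 429).

3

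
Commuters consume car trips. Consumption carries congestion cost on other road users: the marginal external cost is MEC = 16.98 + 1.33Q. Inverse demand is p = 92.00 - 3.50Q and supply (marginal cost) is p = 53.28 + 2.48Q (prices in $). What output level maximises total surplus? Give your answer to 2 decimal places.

Q* = 2.97

Social marginal benefit = demand − MEC = 75.02 - 4.83Q.
Set SMB = MC: 75.02 - 4.83Q = 53.28 + 2.48Q → Q* = 2.9740.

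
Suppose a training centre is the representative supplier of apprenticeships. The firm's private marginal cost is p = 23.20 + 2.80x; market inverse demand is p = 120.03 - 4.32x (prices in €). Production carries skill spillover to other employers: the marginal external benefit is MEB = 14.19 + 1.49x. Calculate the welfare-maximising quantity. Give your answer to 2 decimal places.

x* = 19.72

Social marginal cost = private MC − MEB = 9.01 + 1.31x.
Set SMC = demand: 9.01 + 1.31x = 120.03 - 4.32x → x* = 19.7194.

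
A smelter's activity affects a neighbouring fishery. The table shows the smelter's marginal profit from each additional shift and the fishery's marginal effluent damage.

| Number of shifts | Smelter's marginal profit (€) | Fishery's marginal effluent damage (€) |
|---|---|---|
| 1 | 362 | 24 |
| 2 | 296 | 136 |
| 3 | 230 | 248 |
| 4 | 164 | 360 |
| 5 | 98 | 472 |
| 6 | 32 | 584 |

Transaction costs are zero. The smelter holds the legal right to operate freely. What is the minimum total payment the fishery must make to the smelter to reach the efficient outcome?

€524

Left alone the smelter would choose level 6 (marginal profit stays positive).
Efficient level: k* = 2 (marginal profit ≥ marginal effluent damage through 2).
The fishery must at least cover the smelter's forgone profit from cutting 6→2: 230 + 164 + 98 + 32 = 524.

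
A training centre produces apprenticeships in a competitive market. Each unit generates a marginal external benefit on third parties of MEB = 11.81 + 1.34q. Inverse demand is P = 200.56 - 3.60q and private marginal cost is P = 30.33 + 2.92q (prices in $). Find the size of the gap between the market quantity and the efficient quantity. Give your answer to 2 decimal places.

9.03 units

Market equilibrium (private): 30.33 + 2.92q = 200.56 - 3.60q → q_m = 26.1089.
Social marginal cost = private MC − MEB = 18.52 + 1.58q.
Set SMC = demand: 18.52 + 1.58q = 200.56 - 3.60q → q* = 35.1429.
Gap = |26.1089 − 35.1429| = 9.0340.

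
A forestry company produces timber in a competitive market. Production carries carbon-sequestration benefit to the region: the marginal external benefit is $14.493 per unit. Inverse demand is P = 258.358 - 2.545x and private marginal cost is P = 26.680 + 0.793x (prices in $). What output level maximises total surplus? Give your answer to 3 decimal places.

Social marginal cost = private MC − MEB = 12.187 + 0.793x.
Set SMC = demand: 12.187 + 0.793x = 258.358 - 2.545x → x* = 73.7481.

x* = 73.748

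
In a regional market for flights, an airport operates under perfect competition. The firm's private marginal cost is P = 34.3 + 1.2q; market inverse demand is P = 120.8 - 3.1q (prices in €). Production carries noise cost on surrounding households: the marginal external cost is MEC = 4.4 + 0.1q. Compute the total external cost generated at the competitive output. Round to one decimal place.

€108.7

Market equilibrium (private): 34.3 + 1.2q = 120.8 - 3.1q → q_m = 20.1163.
Total external cost = ∫₀^{q_m} (4.4 + 0.1q) dq = 4.4×20.1163 + ½×0.1×20.1163² = 108.7450.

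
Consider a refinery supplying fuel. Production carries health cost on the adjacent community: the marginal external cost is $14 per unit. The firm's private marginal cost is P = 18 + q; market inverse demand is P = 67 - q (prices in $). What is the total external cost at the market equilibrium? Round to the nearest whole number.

$343

Market equilibrium (private): 18 + q = 67 - q → q_m = 24.5000.
Total external cost = MEC × q_m = 14 × 24.5000 = 343.0000.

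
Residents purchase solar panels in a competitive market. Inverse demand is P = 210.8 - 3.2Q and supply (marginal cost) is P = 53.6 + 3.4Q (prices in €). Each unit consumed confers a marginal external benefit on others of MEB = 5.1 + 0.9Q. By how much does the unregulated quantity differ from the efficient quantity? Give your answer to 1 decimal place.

Market equilibrium (private): 53.6 + 3.4Q = 210.8 - 3.2Q → Q_m = 23.8182.
Social marginal benefit = demand + MEB = 215.9 - 2.3Q.
Set SMB = MC: 215.9 - 2.3Q = 53.6 + 3.4Q → Q* = 28.4737.
Gap = |23.8182 − 28.4737| = 4.6555.

4.7 units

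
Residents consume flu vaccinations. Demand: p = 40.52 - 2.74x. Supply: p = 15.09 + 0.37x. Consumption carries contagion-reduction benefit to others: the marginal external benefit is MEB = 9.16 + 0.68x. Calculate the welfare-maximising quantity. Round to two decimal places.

Social marginal benefit = demand + MEB = 49.68 - 2.06x.
Set SMB = MC: 49.68 - 2.06x = 15.09 + 0.37x → x* = 14.2346.

x* = 14.23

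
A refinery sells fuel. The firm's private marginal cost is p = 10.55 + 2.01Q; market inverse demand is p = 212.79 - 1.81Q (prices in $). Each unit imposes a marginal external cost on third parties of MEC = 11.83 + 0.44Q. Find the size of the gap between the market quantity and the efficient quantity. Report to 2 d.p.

Market equilibrium (private): 10.55 + 2.01Q = 212.79 - 1.81Q → Q_m = 52.9424.
Social marginal cost = private MC + MEC = 22.38 + 2.45Q.
Set SMC = demand: 22.38 + 2.45Q = 212.79 - 1.81Q → Q* = 44.6972.
Gap = |52.9424 − 44.6972| = 8.2452.

8.25 units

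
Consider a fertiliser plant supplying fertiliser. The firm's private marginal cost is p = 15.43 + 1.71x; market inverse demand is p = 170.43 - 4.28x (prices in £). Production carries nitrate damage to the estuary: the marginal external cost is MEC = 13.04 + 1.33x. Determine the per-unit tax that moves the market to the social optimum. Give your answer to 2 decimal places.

tax = £38.83 per unit

Social marginal cost = private MC + MEC = 28.47 + 3.04x.
Set SMC = demand: 28.47 + 3.04x = 170.43 - 4.28x → x* = 19.3934.
The Pigouvian tax equals MEC at x*: 13.04 + 1.33×19.3934 = 38.8332.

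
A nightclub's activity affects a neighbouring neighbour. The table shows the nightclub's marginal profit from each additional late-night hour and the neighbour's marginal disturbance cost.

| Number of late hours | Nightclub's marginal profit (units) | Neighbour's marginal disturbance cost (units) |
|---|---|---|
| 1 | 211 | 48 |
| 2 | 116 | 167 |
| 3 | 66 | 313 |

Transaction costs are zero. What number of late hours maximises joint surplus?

Bargaining reaches the level where marginal profit last exceeds marginal disturbance cost.
That holds through level 1 (211 ≥ 48) but not at 2 (116 < 167).

1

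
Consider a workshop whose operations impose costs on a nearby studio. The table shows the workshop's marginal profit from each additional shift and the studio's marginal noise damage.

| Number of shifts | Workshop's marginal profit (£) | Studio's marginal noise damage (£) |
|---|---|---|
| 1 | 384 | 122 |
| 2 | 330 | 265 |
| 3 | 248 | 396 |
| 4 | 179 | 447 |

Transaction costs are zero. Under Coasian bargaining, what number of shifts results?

2

Bargaining reaches the level where marginal profit last exceeds marginal noise damage.
That holds through level 2 (330 ≥ 265) but not at 3 (248 < 396).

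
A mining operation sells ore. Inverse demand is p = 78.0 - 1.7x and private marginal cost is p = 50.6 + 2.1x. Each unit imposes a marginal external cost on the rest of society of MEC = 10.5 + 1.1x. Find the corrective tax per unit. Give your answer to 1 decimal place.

Social marginal cost = private MC + MEC = 61.1 + 3.2x.
Set SMC = demand: 61.1 + 3.2x = 78.0 - 1.7x → x* = 3.4490.
The Pigouvian tax equals MEC at x*: 10.5 + 1.1×3.4490 = 14.2939.

tax = 14.3 per unit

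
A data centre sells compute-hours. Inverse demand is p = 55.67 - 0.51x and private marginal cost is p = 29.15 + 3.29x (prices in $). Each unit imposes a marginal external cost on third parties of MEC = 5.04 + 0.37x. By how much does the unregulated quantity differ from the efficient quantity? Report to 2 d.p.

Market equilibrium (private): 29.15 + 3.29x = 55.67 - 0.51x → x_m = 6.9789.
Social marginal cost = private MC + MEC = 34.19 + 3.66x.
Set SMC = demand: 34.19 + 3.66x = 55.67 - 0.51x → x* = 5.1511.
Gap = |6.9789 − 5.1511| = 1.8278.

1.83 units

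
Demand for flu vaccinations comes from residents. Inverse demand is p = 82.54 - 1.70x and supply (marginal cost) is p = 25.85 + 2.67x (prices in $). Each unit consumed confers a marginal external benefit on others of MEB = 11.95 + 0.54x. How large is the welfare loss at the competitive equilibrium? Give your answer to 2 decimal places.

Market equilibrium (private): 25.85 + 2.67x = 82.54 - 1.70x → x_m = 12.9725.
Social marginal benefit = demand + MEB = 94.49 - 1.16x.
Set SMB = MC: 94.49 - 1.16x = 25.85 + 2.67x → x* = 17.9217.
The welfare-loss triangle has base |x_m − x*| and height MEB(x_m) (the vertical gap between SMB and MC is zero at x* and MEB at x_m).
DWL = ½ × 4.9492 × 18.9552 = 46.9065.

DWL = $46.91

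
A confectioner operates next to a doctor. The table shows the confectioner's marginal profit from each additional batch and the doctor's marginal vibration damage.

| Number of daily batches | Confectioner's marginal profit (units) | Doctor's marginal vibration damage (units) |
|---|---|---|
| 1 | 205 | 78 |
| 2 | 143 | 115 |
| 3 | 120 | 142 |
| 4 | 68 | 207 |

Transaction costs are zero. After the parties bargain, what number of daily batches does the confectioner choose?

2

Bargaining reaches the level where marginal profit last exceeds marginal vibration damage.
That holds through level 2 (143 ≥ 115) but not at 3 (120 < 142).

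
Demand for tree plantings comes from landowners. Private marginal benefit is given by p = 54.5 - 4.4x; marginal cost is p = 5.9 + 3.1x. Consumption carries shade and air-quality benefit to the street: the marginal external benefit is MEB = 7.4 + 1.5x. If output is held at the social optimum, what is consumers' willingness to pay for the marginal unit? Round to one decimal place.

P = 13.4

Social marginal benefit = demand + MEB = 61.9 - 2.9x.
Set SMB = MC: 61.9 - 2.9x = 5.9 + 3.1x → x* = 9.3333.
Consumer price on the demand curve at x*: 54.5 − 4.4×9.3333 = 13.4335.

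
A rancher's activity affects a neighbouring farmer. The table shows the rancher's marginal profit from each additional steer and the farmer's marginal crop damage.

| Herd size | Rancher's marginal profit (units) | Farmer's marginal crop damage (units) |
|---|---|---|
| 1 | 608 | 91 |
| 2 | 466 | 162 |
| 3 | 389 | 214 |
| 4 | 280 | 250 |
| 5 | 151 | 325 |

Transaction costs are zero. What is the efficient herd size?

4

Bargaining reaches the level where marginal profit last exceeds marginal crop damage.
That holds through level 4 (280 ≥ 250) but not at 5 (151 < 325).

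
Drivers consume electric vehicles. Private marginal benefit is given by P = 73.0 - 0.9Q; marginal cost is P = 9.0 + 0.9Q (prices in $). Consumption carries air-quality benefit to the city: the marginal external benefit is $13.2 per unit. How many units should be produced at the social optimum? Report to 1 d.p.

Social marginal benefit = demand + MEB = 86.2 - 0.9Q.
Set SMB = MC: 86.2 - 0.9Q = 9.0 + 0.9Q → Q* = 42.8889.

Q* = 42.9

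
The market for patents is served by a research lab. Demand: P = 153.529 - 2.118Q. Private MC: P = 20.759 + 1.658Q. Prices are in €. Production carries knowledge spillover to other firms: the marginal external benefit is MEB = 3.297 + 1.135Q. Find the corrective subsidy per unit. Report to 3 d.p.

subsidy = €61.773 per unit

Social marginal cost = private MC − MEB = 17.462 + 0.523Q.
Set SMC = demand: 17.462 + 0.523Q = 153.529 - 2.118Q → Q* = 51.5210.
The Pigouvian subsidy equals MEB at Q*: 3.297 + 1.135×51.5210 = 61.7733.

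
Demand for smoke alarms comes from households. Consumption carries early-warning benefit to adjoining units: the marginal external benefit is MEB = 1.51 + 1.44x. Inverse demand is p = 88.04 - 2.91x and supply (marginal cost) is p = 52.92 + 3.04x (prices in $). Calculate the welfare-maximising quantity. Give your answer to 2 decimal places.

x* = 8.12

Social marginal benefit = demand + MEB = 89.55 - 1.47x.
Set SMB = MC: 89.55 - 1.47x = 52.92 + 3.04x → x* = 8.1220.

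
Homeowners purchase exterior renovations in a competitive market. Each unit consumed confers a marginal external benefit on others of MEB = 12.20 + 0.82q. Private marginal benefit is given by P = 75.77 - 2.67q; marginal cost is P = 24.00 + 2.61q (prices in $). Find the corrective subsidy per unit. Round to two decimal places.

subsidy = $23.96 per unit

Social marginal benefit = demand + MEB = 87.97 - 1.85q.
Set SMB = MC: 87.97 - 1.85q = 24.00 + 2.61q → q* = 14.3430.
The Pigouvian subsidy equals MEB at q*: 12.20 + 0.82×14.3430 = 23.9613.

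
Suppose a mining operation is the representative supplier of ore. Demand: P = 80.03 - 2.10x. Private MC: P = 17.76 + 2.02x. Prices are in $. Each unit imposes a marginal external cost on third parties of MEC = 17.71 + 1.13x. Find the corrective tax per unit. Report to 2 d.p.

Social marginal cost = private MC + MEC = 35.47 + 3.15x.
Set SMC = demand: 35.47 + 3.15x = 80.03 - 2.10x → x* = 8.4876.
The Pigouvian tax equals MEC at x*: 17.71 + 1.13×8.4876 = 27.3010.

tax = $27.30 per unit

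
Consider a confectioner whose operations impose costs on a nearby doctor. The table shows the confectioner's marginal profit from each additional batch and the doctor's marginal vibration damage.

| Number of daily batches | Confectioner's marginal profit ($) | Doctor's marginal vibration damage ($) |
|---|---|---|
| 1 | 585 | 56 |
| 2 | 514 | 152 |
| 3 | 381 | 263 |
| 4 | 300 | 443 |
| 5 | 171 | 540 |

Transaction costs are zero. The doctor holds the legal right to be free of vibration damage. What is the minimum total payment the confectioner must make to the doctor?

Efficient level: marginal profit ≥ marginal vibration damage through level 3, so k* = 3.
With the doctor holding the right, the confectioner must at least compensate total damage at k*: 56 + 152 + 263 = 471.

$471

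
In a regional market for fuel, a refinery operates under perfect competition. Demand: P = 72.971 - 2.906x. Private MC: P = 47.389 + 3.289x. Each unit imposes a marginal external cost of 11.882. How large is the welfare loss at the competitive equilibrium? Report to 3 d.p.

DWL = 11.395

Market equilibrium (private): 47.389 + 3.289x = 72.971 - 2.906x → x_m = 4.1295.
Social marginal cost = private MC + MEC = 59.271 + 3.289x.
Set SMC = demand: 59.271 + 3.289x = 72.971 - 2.906x → x* = 2.2115.
Between x* and x_m the wedge SMC − demand runs linearly from 0 to MEC(x_m), so the loss is a triangle.
DWL = ½ × 1.9180 × 11.8820 = 11.3948.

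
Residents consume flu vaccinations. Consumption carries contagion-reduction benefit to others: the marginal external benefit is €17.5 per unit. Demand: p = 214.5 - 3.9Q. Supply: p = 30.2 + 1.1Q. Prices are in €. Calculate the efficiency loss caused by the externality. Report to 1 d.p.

Market equilibrium (private): 30.2 + 1.1Q = 214.5 - 3.9Q → Q_m = 36.8600.
Social marginal benefit = demand + MEB = 232.0 - 3.9Q.
Set SMB = MC: 232.0 - 3.9Q = 30.2 + 1.1Q → Q* = 40.3600.
Height of the DWL triangle at Q_m is SMB(Q_m) − MC(Q_m) = MEB(Q_m) = 17.5000.
DWL = ½ × 3.5000 × 17.5000 = 30.6250.

DWL = €30.6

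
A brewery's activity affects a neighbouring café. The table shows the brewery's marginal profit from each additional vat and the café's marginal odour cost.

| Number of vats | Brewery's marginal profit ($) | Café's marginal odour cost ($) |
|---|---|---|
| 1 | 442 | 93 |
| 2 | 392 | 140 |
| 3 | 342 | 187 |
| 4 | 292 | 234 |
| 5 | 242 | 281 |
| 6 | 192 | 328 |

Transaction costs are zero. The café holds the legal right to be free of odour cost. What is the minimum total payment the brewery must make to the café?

$654

Efficient level: marginal profit ≥ marginal odour cost through level 4, so k* = 4.
With the café holding the right, the brewery must at least compensate total damage at k*: 93 + 140 + 187 + 234 = 654.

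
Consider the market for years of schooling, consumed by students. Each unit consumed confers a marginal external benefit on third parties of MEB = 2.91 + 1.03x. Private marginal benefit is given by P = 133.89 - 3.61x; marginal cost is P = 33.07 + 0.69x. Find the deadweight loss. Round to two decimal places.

Market equilibrium (private): 33.07 + 0.69x = 133.89 - 3.61x → x_m = 23.4465.
Social marginal benefit = demand + MEB = 136.80 - 2.58x.
Set SMB = MC: 136.80 - 2.58x = 33.07 + 0.69x → x* = 31.7217.
Height of the DWL triangle at x_m is SMB(x_m) − MC(x_m) = MEB(x_m) = 27.0599.
DWL = ½ × 8.2752 × 27.0599 = 111.9630.

DWL = 111.96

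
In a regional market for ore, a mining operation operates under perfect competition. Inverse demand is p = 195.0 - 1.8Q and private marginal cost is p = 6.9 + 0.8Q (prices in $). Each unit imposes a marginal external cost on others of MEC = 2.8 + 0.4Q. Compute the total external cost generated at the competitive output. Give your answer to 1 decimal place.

Market equilibrium (private): 6.9 + 0.8Q = 195.0 - 1.8Q → Q_m = 72.3462.
Total external cost = ∫₀^{Q_m} (2.8 + 0.4Q) dQ = 2.8×72.3462 + ½×0.4×72.3462² = 1249.3639.

$1249.4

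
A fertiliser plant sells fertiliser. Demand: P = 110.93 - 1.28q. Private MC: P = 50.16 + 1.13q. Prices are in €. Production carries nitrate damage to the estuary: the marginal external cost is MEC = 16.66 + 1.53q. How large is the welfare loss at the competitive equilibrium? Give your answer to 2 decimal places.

DWL = €387.24

Market equilibrium (private): 50.16 + 1.13q = 110.93 - 1.28q → q_m = 25.2158.
Social marginal cost = private MC + MEC = 66.82 + 2.66q.
Set SMC = demand: 66.82 + 2.66q = 110.93 - 1.28q → q* = 11.1954.
The loss is the area between SMC and demand from q* to q_m; with linear curves that's a triangle of height MEC(q_m).
DWL = ½ × 14.0204 × 55.2401 = 387.2441.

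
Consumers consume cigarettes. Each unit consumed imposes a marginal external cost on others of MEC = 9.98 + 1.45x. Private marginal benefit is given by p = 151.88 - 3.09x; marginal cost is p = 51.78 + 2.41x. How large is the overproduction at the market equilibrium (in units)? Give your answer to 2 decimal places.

5.23 units

Market equilibrium (private): 51.78 + 2.41x = 151.88 - 3.09x → x_m = 18.2000.
Social marginal benefit = demand − MEC = 141.90 - 4.54x.
Set SMB = MC: 141.90 - 4.54x = 51.78 + 2.41x → x* = 12.9669.
Gap = |18.2000 − 12.9669| = 5.2331.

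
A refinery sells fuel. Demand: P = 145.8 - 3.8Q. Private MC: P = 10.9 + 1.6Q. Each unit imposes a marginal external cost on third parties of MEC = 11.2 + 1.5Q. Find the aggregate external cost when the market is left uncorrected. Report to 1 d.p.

Market equilibrium (private): 10.9 + 1.6Q = 145.8 - 3.8Q → Q_m = 24.9815.
Total external cost = ∫₀^{Q_m} (11.2 + 1.5Q) dQ = 11.2×24.9815 + ½×1.5×24.9815² = 747.8493.

747.8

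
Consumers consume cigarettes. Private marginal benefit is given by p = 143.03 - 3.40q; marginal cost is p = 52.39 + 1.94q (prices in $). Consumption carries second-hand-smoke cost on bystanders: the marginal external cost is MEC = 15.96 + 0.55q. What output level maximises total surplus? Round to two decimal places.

q* = 12.68

Social marginal benefit = demand − MEC = 127.07 - 3.95q.
Set SMB = MC: 127.07 - 3.95q = 52.39 + 1.94q → q* = 12.6791.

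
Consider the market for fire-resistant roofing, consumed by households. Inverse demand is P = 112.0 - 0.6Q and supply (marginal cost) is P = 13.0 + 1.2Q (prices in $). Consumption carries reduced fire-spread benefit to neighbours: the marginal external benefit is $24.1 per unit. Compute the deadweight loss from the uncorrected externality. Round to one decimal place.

DWL = $161.3

Market equilibrium (private): 13.0 + 1.2Q = 112.0 - 0.6Q → Q_m = 55.0000.
Social marginal benefit = demand + MEB = 136.1 - 0.6Q.
Set SMB = MC: 136.1 - 0.6Q = 13.0 + 1.2Q → Q* = 68.3889.
The welfare-loss triangle has base |Q_m − Q*| and height MEB(Q_m) (the vertical gap between SMB and MC is zero at Q* and MEB at Q_m).
DWL = ½ × 13.3889 × 24.1000 = 161.3362.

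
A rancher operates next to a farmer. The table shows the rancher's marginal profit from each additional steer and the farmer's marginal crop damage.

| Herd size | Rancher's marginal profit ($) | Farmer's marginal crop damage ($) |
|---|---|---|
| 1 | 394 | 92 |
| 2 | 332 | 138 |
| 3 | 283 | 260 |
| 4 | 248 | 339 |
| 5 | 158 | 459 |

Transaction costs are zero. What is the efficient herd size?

Bargaining reaches the level where marginal profit last exceeds marginal crop damage.
That holds through level 3 (283 ≥ 260) but not at 4 (248 < 339).

3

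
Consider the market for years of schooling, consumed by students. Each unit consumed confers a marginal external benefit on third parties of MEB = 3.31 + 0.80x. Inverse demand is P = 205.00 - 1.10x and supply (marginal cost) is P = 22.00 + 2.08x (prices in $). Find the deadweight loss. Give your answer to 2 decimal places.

DWL = $511.60

Market equilibrium (private): 22.00 + 2.08x = 205.00 - 1.10x → x_m = 57.5472.
Social marginal benefit = demand + MEB = 208.31 - 0.30x.
Set SMB = MC: 208.31 - 0.30x = 22.00 + 2.08x → x* = 78.2815.
The welfare-loss triangle has base |x_m − x*| and height MEB(x_m) (the vertical gap between SMB and MC is zero at x* and MEB at x_m).
DWL = ½ × 20.7343 × 49.3477 = 511.5950.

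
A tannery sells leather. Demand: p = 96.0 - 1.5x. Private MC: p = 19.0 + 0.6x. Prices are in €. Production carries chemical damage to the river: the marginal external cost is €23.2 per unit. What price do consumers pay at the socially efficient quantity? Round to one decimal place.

Social marginal cost = private MC + MEC = 42.2 + 0.6x.
Set SMC = demand: 42.2 + 0.6x = 96.0 - 1.5x → x* = 25.6190.
Consumer price on the demand curve at x*: 96.0 − 1.5×25.6190 = 57.5715.

P = €57.6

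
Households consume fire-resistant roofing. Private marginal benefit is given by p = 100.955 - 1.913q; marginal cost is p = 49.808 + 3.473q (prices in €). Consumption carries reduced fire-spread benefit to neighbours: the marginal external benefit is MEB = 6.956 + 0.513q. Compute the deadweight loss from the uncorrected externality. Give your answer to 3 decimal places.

Market equilibrium (private): 49.808 + 3.473q = 100.955 - 1.913q → q_m = 9.4963.
Social marginal benefit = demand + MEB = 107.911 - 1.400q.
Set SMB = MC: 107.911 - 1.400q = 49.808 + 3.473q → q* = 11.9235.
The welfare-loss triangle has base |q_m − q*| and height MEB(q_m) (the vertical gap between SMB and MC is zero at q* and MEB at q_m).
DWL = ½ × 2.4272 × 11.8276 = 14.3540.

DWL = €14.354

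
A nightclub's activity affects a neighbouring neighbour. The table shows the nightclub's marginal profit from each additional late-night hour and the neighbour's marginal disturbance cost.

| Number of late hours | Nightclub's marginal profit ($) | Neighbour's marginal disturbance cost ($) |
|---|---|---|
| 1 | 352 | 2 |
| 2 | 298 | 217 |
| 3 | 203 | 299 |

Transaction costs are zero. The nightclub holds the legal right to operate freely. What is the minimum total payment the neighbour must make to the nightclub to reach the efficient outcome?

$203

Left alone the nightclub would choose level 3 (marginal profit stays positive).
Efficient level: k* = 2 (marginal profit ≥ marginal disturbance cost through 2).
The neighbour must at least cover the nightclub's forgone profit from cutting 3→2: 203 = 203.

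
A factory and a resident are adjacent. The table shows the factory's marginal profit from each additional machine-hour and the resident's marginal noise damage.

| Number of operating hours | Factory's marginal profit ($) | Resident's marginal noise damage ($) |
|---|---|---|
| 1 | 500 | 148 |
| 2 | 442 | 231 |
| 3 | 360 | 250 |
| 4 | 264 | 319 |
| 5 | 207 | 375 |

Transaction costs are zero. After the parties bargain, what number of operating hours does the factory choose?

Bargaining reaches the level where marginal profit last exceeds marginal noise damage.
That holds through level 3 (360 ≥ 250) but not at 4 (264 < 319).

3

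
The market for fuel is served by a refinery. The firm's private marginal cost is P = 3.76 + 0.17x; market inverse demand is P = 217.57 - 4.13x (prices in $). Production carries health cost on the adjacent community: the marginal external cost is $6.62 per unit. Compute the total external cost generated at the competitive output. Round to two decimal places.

Market equilibrium (private): 3.76 + 0.17x = 217.57 - 4.13x → x_m = 49.7233.
Total external cost = MEC × x_m = 6.62 × 49.7233 = 329.1682.

$329.17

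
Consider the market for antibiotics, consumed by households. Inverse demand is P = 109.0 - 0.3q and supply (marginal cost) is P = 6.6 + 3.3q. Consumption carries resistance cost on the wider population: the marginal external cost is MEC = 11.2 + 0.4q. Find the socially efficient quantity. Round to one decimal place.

Social marginal benefit = demand − MEC = 97.8 - 0.7q.
Set SMB = MC: 97.8 - 0.7q = 6.6 + 3.3q → q* = 22.8000.

q* = 22.8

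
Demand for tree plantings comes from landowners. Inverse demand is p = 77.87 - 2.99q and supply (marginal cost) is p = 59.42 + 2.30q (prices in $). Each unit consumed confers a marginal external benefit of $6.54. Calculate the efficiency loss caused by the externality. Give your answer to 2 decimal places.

DWL = $4.04

Market equilibrium (private): 59.42 + 2.30q = 77.87 - 2.99q → q_m = 3.4877.
Social marginal benefit = demand + MEB = 84.41 - 2.99q.
Set SMB = MC: 84.41 - 2.99q = 59.42 + 2.30q → q* = 4.7240.
Height of the DWL triangle at q_m is SMB(q_m) − MC(q_m) = MEB(q_m) = 6.5400.
DWL = ½ × 1.2363 × 6.5400 = 4.0427.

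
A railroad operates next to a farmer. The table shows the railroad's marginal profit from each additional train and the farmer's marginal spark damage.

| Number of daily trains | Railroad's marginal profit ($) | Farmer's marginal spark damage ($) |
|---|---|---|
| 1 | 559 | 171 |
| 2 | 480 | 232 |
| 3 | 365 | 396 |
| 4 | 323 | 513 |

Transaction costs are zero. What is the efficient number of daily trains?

Bargaining reaches the level where marginal profit last exceeds marginal spark damage.
That holds through level 2 (480 ≥ 232) but not at 3 (365 < 396).

2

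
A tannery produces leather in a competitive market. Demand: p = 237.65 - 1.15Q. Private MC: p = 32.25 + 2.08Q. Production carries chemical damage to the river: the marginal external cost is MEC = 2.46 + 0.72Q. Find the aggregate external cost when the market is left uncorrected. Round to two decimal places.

Market equilibrium (private): 32.25 + 2.08Q = 237.65 - 1.15Q → Q_m = 63.5913.
Total external cost = ∫₀^{Q_m} (2.46 + 0.72Q) dQ = 2.46×63.5913 + ½×0.72×63.5913² = 1612.2218.

1612.22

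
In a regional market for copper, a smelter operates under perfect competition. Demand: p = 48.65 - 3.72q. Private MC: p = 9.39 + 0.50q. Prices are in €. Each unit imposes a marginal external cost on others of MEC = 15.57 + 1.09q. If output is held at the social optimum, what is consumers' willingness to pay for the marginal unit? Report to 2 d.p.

Social marginal cost = private MC + MEC = 24.96 + 1.59q.
Set SMC = demand: 24.96 + 1.59q = 48.65 - 3.72q → q* = 4.4614.
Consumer price on the demand curve at q*: 48.65 − 3.72×4.4614 = 32.0536.

P = €32.05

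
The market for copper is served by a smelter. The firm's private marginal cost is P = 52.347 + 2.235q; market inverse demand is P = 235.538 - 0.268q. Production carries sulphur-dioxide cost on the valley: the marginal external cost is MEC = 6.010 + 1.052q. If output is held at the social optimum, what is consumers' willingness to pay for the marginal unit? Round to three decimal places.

Social marginal cost = private MC + MEC = 58.357 + 3.287q.
Set SMC = demand: 58.357 + 3.287q = 235.538 - 0.268q → q* = 49.8399.
Consumer price on the demand curve at q*: 235.538 − 0.268×49.8399 = 222.1809.

P = 222.181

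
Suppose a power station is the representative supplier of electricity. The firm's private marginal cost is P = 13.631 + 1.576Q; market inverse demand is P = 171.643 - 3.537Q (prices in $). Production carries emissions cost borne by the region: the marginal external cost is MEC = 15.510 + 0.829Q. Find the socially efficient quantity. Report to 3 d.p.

Q* = 23.982

Social marginal cost = private MC + MEC = 29.141 + 2.405Q.
Set SMC = demand: 29.141 + 2.405Q = 171.643 - 3.537Q → Q* = 23.9822.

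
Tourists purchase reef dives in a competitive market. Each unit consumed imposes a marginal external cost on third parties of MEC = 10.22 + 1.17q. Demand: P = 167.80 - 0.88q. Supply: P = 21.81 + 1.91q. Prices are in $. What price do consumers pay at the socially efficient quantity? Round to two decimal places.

P = $137.63

Social marginal benefit = demand − MEC = 157.58 - 2.05q.
Set SMB = MC: 157.58 - 2.05q = 21.81 + 1.91q → q* = 34.2854.
Consumer price on the demand curve at q*: 167.80 − 0.88×34.2854 = 137.6288.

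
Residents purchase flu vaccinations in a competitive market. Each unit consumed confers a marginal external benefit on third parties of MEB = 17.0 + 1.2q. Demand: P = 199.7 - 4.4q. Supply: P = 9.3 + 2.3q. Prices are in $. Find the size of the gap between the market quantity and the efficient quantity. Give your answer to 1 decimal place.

9.3 units

Market equilibrium (private): 9.3 + 2.3q = 199.7 - 4.4q → q_m = 28.4179.
Social marginal benefit = demand + MEB = 216.7 - 3.2q.
Set SMB = MC: 216.7 - 3.2q = 9.3 + 2.3q → q* = 37.7091.
Gap = |28.4179 − 37.7091| = 9.2912.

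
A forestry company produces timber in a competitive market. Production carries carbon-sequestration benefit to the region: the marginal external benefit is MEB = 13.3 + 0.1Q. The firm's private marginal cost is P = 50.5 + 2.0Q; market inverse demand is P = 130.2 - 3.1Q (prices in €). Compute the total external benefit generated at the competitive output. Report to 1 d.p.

€220.1

Market equilibrium (private): 50.5 + 2.0Q = 130.2 - 3.1Q → Q_m = 15.6275.
Total external benefit = ∫₀^{Q_m} (13.3 + 0.1Q) dQ = 13.3×15.6275 + ½×0.1×15.6275² = 220.0567.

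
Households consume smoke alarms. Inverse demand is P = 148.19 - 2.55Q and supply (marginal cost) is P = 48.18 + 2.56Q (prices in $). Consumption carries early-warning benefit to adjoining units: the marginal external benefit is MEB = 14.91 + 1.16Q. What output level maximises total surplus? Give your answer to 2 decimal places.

Q* = 29.09

Social marginal benefit = demand + MEB = 163.10 - 1.39Q.
Set SMB = MC: 163.10 - 1.39Q = 48.18 + 2.56Q → Q* = 29.0937.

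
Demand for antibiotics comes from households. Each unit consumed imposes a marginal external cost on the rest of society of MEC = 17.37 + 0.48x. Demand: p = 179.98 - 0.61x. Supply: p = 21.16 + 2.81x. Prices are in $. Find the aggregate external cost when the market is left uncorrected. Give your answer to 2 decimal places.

$1324.21

Market equilibrium (private): 21.16 + 2.81x = 179.98 - 0.61x → x_m = 46.4386.
Total external cost = ∫₀^{x_m} (17.37 + 0.48x) dx = 17.37×46.4386 + ½×0.48×46.4386² = 1324.2089.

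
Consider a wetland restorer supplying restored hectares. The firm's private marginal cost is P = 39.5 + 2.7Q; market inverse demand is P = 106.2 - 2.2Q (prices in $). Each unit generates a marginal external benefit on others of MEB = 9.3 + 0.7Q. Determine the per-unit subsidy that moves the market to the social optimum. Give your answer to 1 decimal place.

subsidy = $22.0 per unit

Social marginal cost = private MC − MEB = 30.2 + 2.0Q.
Set SMC = demand: 30.2 + 2.0Q = 106.2 - 2.2Q → Q* = 18.0952.
The Pigouvian subsidy equals MEB at Q*: 9.3 + 0.7×18.0952 = 21.9666.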